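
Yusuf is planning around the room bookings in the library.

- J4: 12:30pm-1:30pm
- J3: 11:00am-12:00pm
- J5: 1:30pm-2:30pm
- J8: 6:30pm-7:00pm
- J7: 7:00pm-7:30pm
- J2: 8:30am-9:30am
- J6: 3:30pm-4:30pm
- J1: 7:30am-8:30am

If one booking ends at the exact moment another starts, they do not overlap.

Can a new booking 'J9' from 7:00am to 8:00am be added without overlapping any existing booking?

J1: starts 7:30am before J9 ends 8:00am, and ends 8:30am after J9 starts 7:00am → overlap.
J2: starts 8:30am at or after J9 ends 8:00am → clear.
J3: starts 11:00am at or after J9 ends 8:00am → clear.
J4: starts 12:30pm at or after J9 ends 8:00am → clear.
J5: starts 1:30pm at or after J9 ends 8:00am → clear.
J6: starts 3:30pm at or after J9 ends 8:00am → clear.
J8: starts 6:30pm at or after J9 ends 8:00am → clear.
J7: starts 7:00pm at or after J9 ends 8:00am → clear.
J9 overlaps J1.

No — it overlaps J1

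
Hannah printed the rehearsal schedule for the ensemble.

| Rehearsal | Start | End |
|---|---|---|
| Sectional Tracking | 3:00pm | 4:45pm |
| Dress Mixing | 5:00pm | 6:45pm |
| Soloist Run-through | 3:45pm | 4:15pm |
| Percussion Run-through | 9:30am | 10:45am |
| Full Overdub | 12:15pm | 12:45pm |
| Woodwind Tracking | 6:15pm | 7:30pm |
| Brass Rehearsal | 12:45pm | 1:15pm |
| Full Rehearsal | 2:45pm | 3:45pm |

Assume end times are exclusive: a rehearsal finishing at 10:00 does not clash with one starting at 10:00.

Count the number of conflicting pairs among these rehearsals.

Two intervals overlap when each starts before the other ends.
Sorted by start: Percussion Run-through, Full Overdub, Brass Rehearsal, Full Rehearsal, Sectional Tracking, Soloist Run-through, Dress Mixing, Woodwind Tracking.
Full Overdub starts after Percussion Run-through ends, so Percussion Run-through has no further overlaps.
Brass Rehearsal starts exactly when Full Overdub ends (back-to-back, no overlap), so Full Overdub has no further overlaps.
Full Rehearsal starts after Brass Rehearsal ends, so Brass Rehearsal has no further overlaps.
Sectional Tracking starts before Full Rehearsal ends → Full Rehearsal and Sectional Tracking overlap.
Soloist Run-through starts exactly when Full Rehearsal ends (back-to-back, no overlap), so Full Rehearsal has no further overlaps.
Soloist Run-through starts before Sectional Tracking ends → Sectional Tracking and Soloist Run-through overlap.
Dress Mixing starts after Sectional Tracking ends, so Sectional Tracking has no further overlaps.
Dress Mixing starts after Soloist Run-through ends, so Soloist Run-through has no further overlaps.
Woodwind Tracking starts before Dress Mixing ends → Dress Mixing and Woodwind Tracking overlap.
Overlapping pairs: Dress Mixing & Woodwind Tracking, Full Rehearsal & Sectional Tracking, Sectional Tracking & Soloist Run-through — 3 in total.

3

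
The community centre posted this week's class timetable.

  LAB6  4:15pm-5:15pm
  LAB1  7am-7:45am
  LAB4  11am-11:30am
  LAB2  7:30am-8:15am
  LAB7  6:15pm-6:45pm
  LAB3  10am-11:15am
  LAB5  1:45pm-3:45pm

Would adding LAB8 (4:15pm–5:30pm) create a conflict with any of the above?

LAB1: ends 7:45am at or before LAB8 starts 4:15pm → clear.
LAB2: ends 8:15am at or before LAB8 starts 4:15pm → clear.
LAB3: ends 11:15am at or before LAB8 starts 4:15pm → clear.
LAB4: ends 11:30am at or before LAB8 starts 4:15pm → clear.
LAB5: ends 3:45pm at or before LAB8 starts 4:15pm → clear.
LAB6: starts 4:15pm before LAB8 ends 5:30pm, and ends 5:15pm after LAB8 starts 4:15pm → overlap.
LAB7: starts 6:15pm at or after LAB8 ends 5:30pm → clear.
LAB8 overlaps LAB6.

Yes — it overlaps LAB6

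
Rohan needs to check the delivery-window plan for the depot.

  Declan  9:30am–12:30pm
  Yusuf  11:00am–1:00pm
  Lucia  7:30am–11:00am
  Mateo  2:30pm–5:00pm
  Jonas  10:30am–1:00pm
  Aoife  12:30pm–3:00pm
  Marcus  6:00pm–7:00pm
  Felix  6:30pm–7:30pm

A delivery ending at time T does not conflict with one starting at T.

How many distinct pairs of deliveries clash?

Two intervals overlap when each starts before the other ends.
Sorted by start: Lucia, Declan, Jonas, Yusuf, Aoife, Mateo, Marcus, Felix.
Declan starts before Lucia ends → Lucia and Declan overlap.
Jonas starts before Lucia ends → Lucia and Jonas overlap.
Yusuf starts exactly when Lucia ends (back-to-back, no overlap), so nothing later overlaps Lucia either.
Jonas starts before Declan ends → Declan and Jonas overlap.
Yusuf starts before Declan ends → Declan and Yusuf overlap.
Aoife starts exactly when Declan ends (back-to-back, no overlap), so nothing later overlaps Declan either.
Yusuf starts before Jonas ends → Jonas and Yusuf overlap.
Aoife starts before Jonas ends → Jonas and Aoife overlap.
Mateo starts after Jonas ends, so nothing later overlaps Jonas either.
Aoife starts before Yusuf ends → Yusuf and Aoife overlap.
Mateo starts after Yusuf ends, so nothing later overlaps Yusuf either.
Mateo starts before Aoife ends → Aoife and Mateo overlap.
Marcus starts after Aoife ends, so nothing later overlaps Aoife either.
Marcus starts after Mateo ends, so nothing later overlaps Mateo either.
Felix starts before Marcus ends → Marcus and Felix overlap.
Overlapping pairs: Aoife & Jonas, Aoife & Mateo, Aoife & Yusuf, Declan & Jonas, Declan & Lucia, Declan & Yusuf, Felix & Marcus, Jonas & Lucia, Jonas & Yusuf — 9 in total.

9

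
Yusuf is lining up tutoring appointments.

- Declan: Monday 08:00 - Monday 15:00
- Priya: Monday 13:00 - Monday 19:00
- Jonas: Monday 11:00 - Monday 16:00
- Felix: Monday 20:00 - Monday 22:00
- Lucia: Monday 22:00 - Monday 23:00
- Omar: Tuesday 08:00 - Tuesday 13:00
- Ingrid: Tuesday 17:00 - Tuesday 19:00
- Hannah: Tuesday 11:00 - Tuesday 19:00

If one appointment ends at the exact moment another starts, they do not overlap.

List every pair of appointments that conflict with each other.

Declan & Jonas, Declan & Priya, Hannah & Ingrid, Hannah & Omar, Jonas & Priya

Check each pair: they overlap iff neither finishes before the other starts.
Sorted by start: Declan, Jonas, Priya, Felix, Lucia, Omar, Hannah, Ingrid.
Jonas starts before Declan ends → Declan and Jonas overlap.
Priya starts before Declan ends → Declan and Priya overlap.
Felix starts after Declan ends — done with Declan.
Priya starts before Jonas ends → Jonas and Priya overlap.
Felix starts after Jonas ends — done with Jonas.
Felix starts after Priya ends — done with Priya.
Lucia starts exactly when Felix ends (back-to-back, no overlap) — done with Felix.
Omar starts after Lucia ends — done with Lucia.
Hannah starts before Omar ends → Omar and Hannah overlap.
Ingrid starts after Omar ends.
Ingrid starts before Hannah ends → Hannah and Ingrid overlap.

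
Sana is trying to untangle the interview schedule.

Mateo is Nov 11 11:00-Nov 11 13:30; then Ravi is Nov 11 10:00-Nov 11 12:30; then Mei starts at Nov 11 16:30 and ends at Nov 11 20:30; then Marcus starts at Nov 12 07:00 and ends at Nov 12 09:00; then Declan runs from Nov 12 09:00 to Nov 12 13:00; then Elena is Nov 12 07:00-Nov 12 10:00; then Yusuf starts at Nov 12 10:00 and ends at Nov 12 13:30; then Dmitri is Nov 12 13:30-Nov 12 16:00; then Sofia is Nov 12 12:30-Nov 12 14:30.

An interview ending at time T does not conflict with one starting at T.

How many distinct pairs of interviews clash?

Sorted by start: Ravi, Mateo, Mei, Marcus, Elena, Declan, Yusuf, Sofia, Dmitri.
Mateo starts before Ravi ends → Ravi and Mateo overlap.
Mei starts after Ravi ends, so nothing later overlaps Ravi either.
Mei starts after Mateo ends, so nothing later overlaps Mateo either.
Marcus starts after Mei ends, so nothing later overlaps Mei either.
Elena starts before Marcus ends → Marcus and Elena overlap.
Declan starts exactly when Marcus ends (back-to-back, no overlap), so nothing later overlaps Marcus either.
Declan starts before Elena ends → Elena and Declan overlap.
Yusuf starts exactly when Elena ends (back-to-back, no overlap), so nothing later overlaps Elena either.
Yusuf starts before Declan ends → Declan and Yusuf overlap.
Sofia starts before Declan ends → Declan and Sofia overlap.
Dmitri starts after Declan ends.
Sofia starts before Yusuf ends → Yusuf and Sofia overlap.
Dmitri starts exactly when Yusuf ends (back-to-back, no overlap).
Dmitri starts before Sofia ends → Sofia and Dmitri overlap.
Overlapping pairs: Declan & Elena, Declan & Sofia, Declan & Yusuf, Dmitri & Sofia, Elena & Marcus, Mateo & Ravi, Sofia & Yusuf — 7 in total.

7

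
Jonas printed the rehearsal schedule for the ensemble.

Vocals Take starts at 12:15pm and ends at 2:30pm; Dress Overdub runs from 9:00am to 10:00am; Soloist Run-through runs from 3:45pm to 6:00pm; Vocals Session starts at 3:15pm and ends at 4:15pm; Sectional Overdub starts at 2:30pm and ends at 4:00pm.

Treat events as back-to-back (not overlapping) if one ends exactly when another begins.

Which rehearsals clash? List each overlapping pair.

Sectional Overdub & Soloist Run-through, Sectional Overdub & Vocals Session, Soloist Run-through & Vocals Session

Sorted by start: Dress Overdub, Vocals Take, Sectional Overdub, Vocals Session, Soloist Run-through.
Vocals Take starts after Dress Overdub ends; Dress Overdub is clear from here.
Sectional Overdub starts exactly when Vocals Take ends (back-to-back, no overlap); Vocals Take is clear from here.
Vocals Session starts before Sectional Overdub ends → Sectional Overdub and Vocals Session overlap.
Soloist Run-through starts before Sectional Overdub ends → Sectional Overdub and Soloist Run-through overlap.
Soloist Run-through starts before Vocals Session ends → Vocals Session and Soloist Run-through overlap.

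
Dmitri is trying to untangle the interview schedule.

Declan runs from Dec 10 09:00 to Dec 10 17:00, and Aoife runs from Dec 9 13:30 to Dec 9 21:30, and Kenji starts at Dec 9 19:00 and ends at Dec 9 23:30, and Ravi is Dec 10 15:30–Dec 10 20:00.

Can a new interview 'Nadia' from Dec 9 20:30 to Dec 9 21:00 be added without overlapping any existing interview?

No — it overlaps Aoife, Kenji

Aoife: starts Dec 9 13:30 before Nadia ends Dec 9 21:00, and ends Dec 9 21:30 after Nadia starts Dec 9 20:30 → overlap.
Kenji: starts Dec 9 19:00 before Nadia ends Dec 9 21:00, and ends Dec 9 23:30 after Nadia starts Dec 9 20:30 → overlap.
Declan: starts Dec 10 09:00 at or after Nadia ends Dec 9 21:00 → clear.
Ravi: starts Dec 10 15:30 at or after Nadia ends Dec 9 21:00 → clear.
Nadia overlaps Aoife, Kenji.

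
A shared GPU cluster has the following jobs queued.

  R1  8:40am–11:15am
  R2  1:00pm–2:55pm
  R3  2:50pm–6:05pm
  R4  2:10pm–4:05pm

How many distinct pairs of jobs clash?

3

Check each pair: they overlap iff neither finishes before the other starts.
Sorted by start: R1, R2, R4, R3.
R2 starts after R1 ends, so R1 has no further overlaps.
R4 starts before R2 ends → R2 and R4 overlap.
R3 starts before R2 ends → R2 and R3 overlap.
R3 starts before R4 ends → R4 and R3 overlap.
Overlapping pairs: R2 & R3, R2 & R4, R3 & R4 — 3 in total.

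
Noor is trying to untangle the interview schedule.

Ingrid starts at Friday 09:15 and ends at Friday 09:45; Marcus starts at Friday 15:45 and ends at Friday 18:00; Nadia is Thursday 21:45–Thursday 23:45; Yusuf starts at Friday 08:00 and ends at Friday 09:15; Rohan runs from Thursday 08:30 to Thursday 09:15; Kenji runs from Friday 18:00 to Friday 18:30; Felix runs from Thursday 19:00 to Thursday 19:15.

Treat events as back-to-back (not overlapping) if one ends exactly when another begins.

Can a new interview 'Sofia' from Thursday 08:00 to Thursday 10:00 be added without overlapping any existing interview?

Rohan: starts Thursday 08:30 before Sofia ends Thursday 10:00, and ends Thursday 09:15 after Sofia starts Thursday 08:00 → overlap.
Felix: starts Thursday 19:00 at or after Sofia ends Thursday 10:00 → clear.
Nadia: starts Thursday 21:45 at or after Sofia ends Thursday 10:00 → clear.
Yusuf: starts Friday 08:00 at or after Sofia ends Thursday 10:00 → clear.
Ingrid: starts Friday 09:15 at or after Sofia ends Thursday 10:00 → clear.
Marcus: starts Friday 15:45 at or after Sofia ends Thursday 10:00 → clear.
Kenji: starts Friday 18:00 at or after Sofia ends Thursday 10:00 → clear.
Sofia overlaps Rohan.

No — it overlaps Rohan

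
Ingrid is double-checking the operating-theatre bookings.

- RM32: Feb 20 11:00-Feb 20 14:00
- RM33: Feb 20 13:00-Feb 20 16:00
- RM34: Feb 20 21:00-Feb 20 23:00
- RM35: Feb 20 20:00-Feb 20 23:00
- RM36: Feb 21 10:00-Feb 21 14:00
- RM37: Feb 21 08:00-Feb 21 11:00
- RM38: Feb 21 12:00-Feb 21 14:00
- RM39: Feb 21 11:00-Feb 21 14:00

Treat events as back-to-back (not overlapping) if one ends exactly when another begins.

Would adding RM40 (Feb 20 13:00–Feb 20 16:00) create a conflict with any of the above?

RM32: starts Feb 20 11:00 before RM40 ends Feb 20 16:00, and ends Feb 20 14:00 after RM40 starts Feb 20 13:00 → overlap.
RM33: starts Feb 20 13:00 before RM40 ends Feb 20 16:00, and ends Feb 20 16:00 after RM40 starts Feb 20 13:00 → overlap.
RM35: starts Feb 20 20:00 at or after RM40 ends Feb 20 16:00 → clear.
RM34: starts Feb 20 21:00 at or after RM40 ends Feb 20 16:00 → clear.
RM37: starts Feb 21 08:00 at or after RM40 ends Feb 20 16:00 → clear.
RM36: starts Feb 21 10:00 at or after RM40 ends Feb 20 16:00 → clear.
RM39: starts Feb 21 11:00 at or after RM40 ends Feb 20 16:00 → clear.
RM38: starts Feb 21 12:00 at or after RM40 ends Feb 20 16:00 → clear.
RM40 overlaps RM32, RM33.

Yes — it overlaps RM32, RM33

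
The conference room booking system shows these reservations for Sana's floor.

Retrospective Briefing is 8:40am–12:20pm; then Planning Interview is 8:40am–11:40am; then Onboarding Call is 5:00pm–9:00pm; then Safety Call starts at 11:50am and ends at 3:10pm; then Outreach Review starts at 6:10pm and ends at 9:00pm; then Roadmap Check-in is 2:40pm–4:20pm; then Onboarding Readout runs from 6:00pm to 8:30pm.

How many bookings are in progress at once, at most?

Sweep the timeline, counting +1 at each start and −1 at each end (ends before starts at a tie):
8:40am start Planning Interview → 1
8:40am start Retrospective Briefing → 2
11:40am end Planning Interview → 1
11:50am start Safety Call → 2
12:20pm end Retrospective Briefing → 1
2:40pm start Roadmap Check-in → 2
3:10pm end Safety Call → 1
4:20pm end Roadmap Check-in → 0
5:00pm start Onboarding Call → 1
6:00pm start Onboarding Readout → 2
6:10pm start Outreach Review → 3
8:30pm end Onboarding Readout → 2
9:00pm end Onboarding Call → 1
9:00pm end Outreach Review → 0
Peak is 3, at 6:10pm (Onboarding Call, Onboarding Readout, Outreach Review).

3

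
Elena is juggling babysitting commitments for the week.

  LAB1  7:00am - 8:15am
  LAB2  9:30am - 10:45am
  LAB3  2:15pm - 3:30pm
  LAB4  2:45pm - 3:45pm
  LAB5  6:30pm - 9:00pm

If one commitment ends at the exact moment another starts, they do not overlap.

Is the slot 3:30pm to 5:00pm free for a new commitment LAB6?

No — it overlaps LAB4

LAB1: ends 8:15am at or before LAB6 starts 3:30pm → clear.
LAB2: ends 10:45am at or before LAB6 starts 3:30pm → clear.
LAB3: ends 3:30pm at or before LAB6 starts 3:30pm → clear.
LAB4: starts 2:45pm before LAB6 ends 5:00pm, and ends 3:45pm after LAB6 starts 3:30pm → overlap.
LAB5: starts 6:30pm at or after LAB6 ends 5:00pm → clear.
LAB6 overlaps LAB4.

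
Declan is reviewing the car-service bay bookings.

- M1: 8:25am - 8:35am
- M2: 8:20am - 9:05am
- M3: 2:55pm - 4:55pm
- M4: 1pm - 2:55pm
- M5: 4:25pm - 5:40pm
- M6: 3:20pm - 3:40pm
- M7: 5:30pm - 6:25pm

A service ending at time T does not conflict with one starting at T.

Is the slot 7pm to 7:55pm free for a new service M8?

Yes — the slot is free

M2: ends 9:05am at or before M8 starts 7pm → clear.
M1: ends 8:35am at or before M8 starts 7pm → clear.
M4: ends 2:55pm at or before M8 starts 7pm → clear.
M3: ends 4:55pm at or before M8 starts 7pm → clear.
M6: ends 3:40pm at or before M8 starts 7pm → clear.
M5: ends 5:40pm at or before M8 starts 7pm → clear.
M7: ends 6:25pm at or before M8 starts 7pm → clear.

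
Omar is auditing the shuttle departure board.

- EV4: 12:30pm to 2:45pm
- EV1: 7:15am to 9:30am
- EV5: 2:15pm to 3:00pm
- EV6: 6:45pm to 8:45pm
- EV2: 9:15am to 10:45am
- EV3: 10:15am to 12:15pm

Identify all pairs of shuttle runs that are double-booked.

EV1 & EV2, EV2 & EV3, EV4 & EV5

Two intervals overlap when each starts before the other ends.
Sorted by start: EV1, EV2, EV3, EV4, EV5, EV6.
EV2 starts before EV1 ends → EV1 and EV2 overlap.
EV3 starts after EV1 ends; EV1 is clear from here.
EV3 starts before EV2 ends → EV2 and EV3 overlap.
EV4 starts after EV2 ends; EV2 is clear from here.
EV4 starts after EV3 ends; EV3 is clear from here.
EV5 starts before EV4 ends → EV4 and EV5 overlap.
EV6 starts after EV4 ends.
EV6 starts after EV5 ends.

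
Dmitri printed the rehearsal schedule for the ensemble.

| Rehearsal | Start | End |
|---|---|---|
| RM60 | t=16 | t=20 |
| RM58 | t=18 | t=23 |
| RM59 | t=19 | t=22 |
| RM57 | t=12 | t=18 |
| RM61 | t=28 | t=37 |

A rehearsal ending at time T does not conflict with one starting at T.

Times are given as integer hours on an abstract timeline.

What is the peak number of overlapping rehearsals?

Walk through starts and ends in time order (an end at T is processed before a start at T):
t=12 start RM57 → 1
t=16 start RM60 → 2
t=18 end RM57 → 1
t=18 start RM58 → 2
t=19 start RM59 → 3
t=20 end RM60 → 2
t=22 end RM59 → 1
t=23 end RM58 → 0
t=28 start RM61 → 1
t=37 end RM61 → 0
Peak is 3, at t=19 (RM58, RM59, RM60).

3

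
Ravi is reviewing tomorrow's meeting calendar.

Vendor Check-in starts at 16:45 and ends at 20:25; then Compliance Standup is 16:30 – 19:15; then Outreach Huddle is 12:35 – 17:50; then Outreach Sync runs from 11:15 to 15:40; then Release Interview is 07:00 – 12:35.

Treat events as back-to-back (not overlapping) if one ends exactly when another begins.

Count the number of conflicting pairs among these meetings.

Sorted by start: Release Interview, Outreach Sync, Outreach Huddle, Compliance Standup, Vendor Check-in.
Outreach Sync starts before Release Interview ends → Release Interview and Outreach Sync overlap.
Outreach Huddle starts exactly when Release Interview ends (back-to-back, no overlap); Release Interview is clear from here.
Outreach Huddle starts before Outreach Sync ends → Outreach Sync and Outreach Huddle overlap.
Compliance Standup starts after Outreach Sync ends; Outreach Sync is clear from here.
Compliance Standup starts before Outreach Huddle ends → Outreach Huddle and Compliance Standup overlap.
Vendor Check-in starts before Outreach Huddle ends → Outreach Huddle and Vendor Check-in overlap.
Vendor Check-in starts before Compliance Standup ends → Compliance Standup and Vendor Check-in overlap.
Overlapping pairs: Compliance Standup & Outreach Huddle, Compliance Standup & Vendor Check-in, Outreach Huddle & Outreach Sync, Outreach Huddle & Vendor Check-in, Outreach Sync & Release Interview — 5 in total.

5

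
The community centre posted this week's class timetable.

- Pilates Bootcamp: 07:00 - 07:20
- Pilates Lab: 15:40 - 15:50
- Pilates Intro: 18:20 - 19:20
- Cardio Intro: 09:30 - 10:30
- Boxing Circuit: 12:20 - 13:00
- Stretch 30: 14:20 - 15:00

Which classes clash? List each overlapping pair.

no overlapping pairs

Sorted by start: Pilates Bootcamp, Cardio Intro, Boxing Circuit, Stretch 30, Pilates Lab, Pilates Intro.
Cardio Intro starts after Pilates Bootcamp ends — done with Pilates Bootcamp.
Boxing Circuit starts after Cardio Intro ends — done with Cardio Intro.
Stretch 30 starts after Boxing Circuit ends — done with Boxing Circuit.
Pilates Lab starts after Stretch 30 ends — done with Stretch 30.
Pilates Intro starts after Pilates Lab ends.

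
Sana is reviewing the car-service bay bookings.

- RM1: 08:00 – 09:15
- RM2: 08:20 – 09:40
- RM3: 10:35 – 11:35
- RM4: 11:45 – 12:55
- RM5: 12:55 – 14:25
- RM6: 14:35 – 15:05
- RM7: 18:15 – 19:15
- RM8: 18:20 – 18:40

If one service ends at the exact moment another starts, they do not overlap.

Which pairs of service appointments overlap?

RM1 & RM2, RM7 & RM8

Sorted by start: RM1, RM2, RM3, RM4, RM5, RM6, RM7, RM8.
RM2 starts before RM1 ends → RM1 and RM2 overlap.
RM3 starts after RM1 ends, so nothing later overlaps RM1 either.
RM3 starts after RM2 ends, so nothing later overlaps RM2 either.
RM4 starts after RM3 ends, so nothing later overlaps RM3 either.
RM5 starts exactly when RM4 ends (back-to-back, no overlap), so nothing later overlaps RM4 either.
RM6 starts after RM5 ends, so nothing later overlaps RM5 either.
RM7 starts after RM6 ends, so nothing later overlaps RM6 either.
RM8 starts before RM7 ends → RM7 and RM8 overlap.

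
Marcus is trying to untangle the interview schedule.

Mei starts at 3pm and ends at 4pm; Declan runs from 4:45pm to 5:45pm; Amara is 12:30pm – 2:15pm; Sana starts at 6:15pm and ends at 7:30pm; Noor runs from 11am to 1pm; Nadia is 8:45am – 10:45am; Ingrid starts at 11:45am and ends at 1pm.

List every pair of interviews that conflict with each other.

Amara & Ingrid, Amara & Noor, Ingrid & Noor

Two intervals overlap when each starts before the other ends.
Sorted by start: Nadia, Noor, Ingrid, Amara, Mei, Declan, Sana.
Noor starts after Nadia ends; Nadia is clear from here.
Ingrid starts before Noor ends → Noor and Ingrid overlap.
Amara starts before Noor ends → Noor and Amara overlap.
Mei starts after Noor ends; Noor is clear from here.
Amara starts before Ingrid ends → Ingrid and Amara overlap.
Mei starts after Ingrid ends; Ingrid is clear from here.
Mei starts after Amara ends; Amara is clear from here.
Declan starts after Mei ends; Mei is clear from here.
Sana starts after Declan ends.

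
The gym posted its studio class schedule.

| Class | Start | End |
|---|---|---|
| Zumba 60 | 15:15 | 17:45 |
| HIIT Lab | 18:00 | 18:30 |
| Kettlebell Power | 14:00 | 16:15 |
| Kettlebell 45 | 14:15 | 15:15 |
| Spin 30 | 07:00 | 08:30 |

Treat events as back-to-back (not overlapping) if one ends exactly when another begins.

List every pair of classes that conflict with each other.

Kettlebell 45 & Kettlebell Power, Kettlebell Power & Zumba 60

Sorted by start: Spin 30, Kettlebell Power, Kettlebell 45, Zumba 60, HIIT Lab.
Kettlebell Power starts after Spin 30 ends, so nothing later overlaps Spin 30 either.
Kettlebell 45 starts before Kettlebell Power ends → Kettlebell Power and Kettlebell 45 overlap.
Zumba 60 starts before Kettlebell Power ends → Kettlebell Power and Zumba 60 overlap.
HIIT Lab starts after Kettlebell Power ends.
Zumba 60 starts exactly when Kettlebell 45 ends (back-to-back, no overlap), so nothing later overlaps Kettlebell 45 either.
HIIT Lab starts after Zumba 60 ends.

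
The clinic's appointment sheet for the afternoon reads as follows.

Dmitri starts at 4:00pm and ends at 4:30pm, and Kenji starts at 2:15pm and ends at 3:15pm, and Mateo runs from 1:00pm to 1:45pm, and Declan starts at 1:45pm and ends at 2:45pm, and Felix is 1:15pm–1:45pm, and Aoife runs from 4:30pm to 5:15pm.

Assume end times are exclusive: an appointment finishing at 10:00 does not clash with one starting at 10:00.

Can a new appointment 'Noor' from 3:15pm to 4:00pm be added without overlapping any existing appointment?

Mateo: ends 1:45pm at or before Noor starts 3:15pm → clear.
Felix: ends 1:45pm at or before Noor starts 3:15pm → clear.
Declan: ends 2:45pm at or before Noor starts 3:15pm → clear.
Kenji: ends 3:15pm at or before Noor starts 3:15pm → clear.
Dmitri: starts 4:00pm at or after Noor ends 4:00pm → clear.
Aoife: starts 4:30pm at or after Noor ends 4:00pm → clear.

Yes — the slot is free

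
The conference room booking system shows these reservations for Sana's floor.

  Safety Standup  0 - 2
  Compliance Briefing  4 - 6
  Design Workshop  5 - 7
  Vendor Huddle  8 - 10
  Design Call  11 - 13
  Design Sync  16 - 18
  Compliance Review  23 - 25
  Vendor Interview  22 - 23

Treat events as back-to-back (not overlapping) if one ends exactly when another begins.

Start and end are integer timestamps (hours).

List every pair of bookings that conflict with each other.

Sorted by start: Safety Standup, Compliance Briefing, Design Workshop, Vendor Huddle, Design Call, Design Sync, Vendor Interview, Compliance Review.
Compliance Briefing starts after Safety Standup ends — done with Safety Standup.
Design Workshop starts before Compliance Briefing ends → Compliance Briefing and Design Workshop overlap.
Vendor Huddle starts after Compliance Briefing ends — done with Compliance Briefing.
Vendor Huddle starts after Design Workshop ends — done with Design Workshop.
Design Call starts after Vendor Huddle ends — done with Vendor Huddle.
Design Sync starts after Design Call ends — done with Design Call.
Vendor Interview starts after Design Sync ends — done with Design Sync.
Compliance Review starts exactly when Vendor Interview ends (back-to-back, no overlap).

Compliance Briefing & Design Workshop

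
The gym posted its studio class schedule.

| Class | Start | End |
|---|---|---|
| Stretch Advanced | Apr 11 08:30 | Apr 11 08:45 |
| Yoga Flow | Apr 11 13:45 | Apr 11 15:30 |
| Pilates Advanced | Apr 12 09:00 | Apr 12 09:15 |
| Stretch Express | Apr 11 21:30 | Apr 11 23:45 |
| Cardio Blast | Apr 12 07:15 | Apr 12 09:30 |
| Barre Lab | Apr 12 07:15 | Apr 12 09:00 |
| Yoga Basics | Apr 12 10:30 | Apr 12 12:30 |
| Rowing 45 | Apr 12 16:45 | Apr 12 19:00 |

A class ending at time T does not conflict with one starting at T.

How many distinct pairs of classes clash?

Check each pair: they overlap iff neither finishes before the other starts.
Sorted by start: Stretch Advanced, Yoga Flow, Stretch Express, Cardio Blast, Barre Lab, Pilates Advanced, Yoga Basics, Rowing 45.
Yoga Flow starts after Stretch Advanced ends; Stretch Advanced is clear from here.
Stretch Express starts after Yoga Flow ends; Yoga Flow is clear from here.
Cardio Blast starts after Stretch Express ends; Stretch Express is clear from here.
Barre Lab starts before Cardio Blast ends → Cardio Blast and Barre Lab overlap.
Pilates Advanced starts before Cardio Blast ends → Cardio Blast and Pilates Advanced overlap.
Yoga Basics starts after Cardio Blast ends; Cardio Blast is clear from here.
Pilates Advanced starts exactly when Barre Lab ends (back-to-back, no overlap); Barre Lab is clear from here.
Yoga Basics starts after Pilates Advanced ends; Pilates Advanced is clear from here.
Rowing 45 starts after Yoga Basics ends.
Overlapping pairs: Barre Lab & Cardio Blast, Cardio Blast & Pilates Advanced — 2 in total.

2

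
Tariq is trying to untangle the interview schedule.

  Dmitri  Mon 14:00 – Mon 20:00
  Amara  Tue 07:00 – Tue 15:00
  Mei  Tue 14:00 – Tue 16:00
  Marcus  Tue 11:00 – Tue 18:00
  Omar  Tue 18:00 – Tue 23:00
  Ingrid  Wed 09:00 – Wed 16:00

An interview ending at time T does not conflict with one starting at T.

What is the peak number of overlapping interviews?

3

Sweep the timeline, counting +1 at each start and −1 at each end (ends before starts at a tie):
Mon 14:00 start Dmitri → 1
Mon 20:00 end Dmitri → 0
Tue 07:00 start Amara → 1
Tue 11:00 start Marcus → 2
Tue 14:00 start Mei → 3
Tue 15:00 end Amara → 2
Tue 16:00 end Mei → 1
Tue 18:00 end Marcus → 0
Tue 18:00 start Omar → 1
Tue 23:00 end Omar → 0
Wed 09:00 start Ingrid → 1
Wed 16:00 end Ingrid → 0
Peak is 3, at Tue 14:00 (Amara, Marcus, Mei).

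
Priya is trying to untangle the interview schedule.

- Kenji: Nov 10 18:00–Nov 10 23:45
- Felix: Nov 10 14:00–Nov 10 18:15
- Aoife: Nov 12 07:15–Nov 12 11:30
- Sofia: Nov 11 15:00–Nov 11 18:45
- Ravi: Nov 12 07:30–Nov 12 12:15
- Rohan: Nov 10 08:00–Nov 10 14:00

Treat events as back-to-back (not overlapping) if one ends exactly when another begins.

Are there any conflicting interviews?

Yes

Sorted by start: Rohan, Felix, Kenji, Sofia, Aoife, Ravi.
Felix starts exactly when Rohan ends (back-to-back, no overlap), so nothing later overlaps Rohan either.
Kenji starts before Felix ends → Felix and Kenji overlap.
That's a conflict, so the schedule is not conflict-free.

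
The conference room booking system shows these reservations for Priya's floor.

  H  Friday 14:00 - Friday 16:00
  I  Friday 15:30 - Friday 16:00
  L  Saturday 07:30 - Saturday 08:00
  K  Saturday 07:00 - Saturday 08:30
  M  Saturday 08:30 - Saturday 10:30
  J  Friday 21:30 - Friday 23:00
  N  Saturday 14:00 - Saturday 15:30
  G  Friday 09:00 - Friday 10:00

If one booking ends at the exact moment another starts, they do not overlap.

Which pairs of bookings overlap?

Check each pair: they overlap iff neither finishes before the other starts.
Sorted by start: G, H, I, J, K, L, M, N.
H starts after G ends — done with G.
I starts before H ends → H and I overlap.
J starts after H ends — done with H.
J starts after I ends — done with I.
K starts after J ends — done with J.
L starts before K ends → K and L overlap.
M starts exactly when K ends (back-to-back, no overlap) — done with K.
M starts after L ends — done with L.
N starts after M ends.

H & I, K & L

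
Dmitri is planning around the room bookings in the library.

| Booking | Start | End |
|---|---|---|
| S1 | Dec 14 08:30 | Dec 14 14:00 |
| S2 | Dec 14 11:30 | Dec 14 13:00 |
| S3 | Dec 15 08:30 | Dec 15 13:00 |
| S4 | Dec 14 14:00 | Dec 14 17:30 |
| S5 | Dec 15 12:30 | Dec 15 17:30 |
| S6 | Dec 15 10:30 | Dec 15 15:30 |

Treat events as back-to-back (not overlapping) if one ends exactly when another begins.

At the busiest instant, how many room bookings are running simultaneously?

3

Sweep the timeline, counting +1 at each start and −1 at each end (ends before starts at a tie):
Dec 14 08:30 start S1 → 1
Dec 14 11:30 start S2 → 2
Dec 14 13:00 end S2 → 1
Dec 14 14:00 end S1 → 0
Dec 14 14:00 start S4 → 1
Dec 14 17:30 end S4 → 0
Dec 15 08:30 start S3 → 1
Dec 15 10:30 start S6 → 2
Dec 15 12:30 start S5 → 3
Dec 15 13:00 end S3 → 2
Dec 15 15:30 end S6 → 1
Dec 15 17:30 end S5 → 0
Peak is 3, at Dec 15 12:30 (S3, S5, S6).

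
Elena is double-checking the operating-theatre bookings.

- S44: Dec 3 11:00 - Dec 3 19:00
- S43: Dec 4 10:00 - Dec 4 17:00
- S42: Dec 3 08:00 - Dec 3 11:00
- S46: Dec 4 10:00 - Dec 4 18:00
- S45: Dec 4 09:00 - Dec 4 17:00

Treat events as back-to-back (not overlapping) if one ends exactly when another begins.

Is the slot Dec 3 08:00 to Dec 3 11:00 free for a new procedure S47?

No — it overlaps S42

S42: starts Dec 3 08:00 before S47 ends Dec 3 11:00, and ends Dec 3 11:00 after S47 starts Dec 3 08:00 → overlap.
S44: starts Dec 3 11:00 at or after S47 ends Dec 3 11:00 → clear.
S45: starts Dec 4 09:00 at or after S47 ends Dec 3 11:00 → clear.
S43: starts Dec 4 10:00 at or after S47 ends Dec 3 11:00 → clear.
S46: starts Dec 4 10:00 at or after S47 ends Dec 3 11:00 → clear.
S47 overlaps S42.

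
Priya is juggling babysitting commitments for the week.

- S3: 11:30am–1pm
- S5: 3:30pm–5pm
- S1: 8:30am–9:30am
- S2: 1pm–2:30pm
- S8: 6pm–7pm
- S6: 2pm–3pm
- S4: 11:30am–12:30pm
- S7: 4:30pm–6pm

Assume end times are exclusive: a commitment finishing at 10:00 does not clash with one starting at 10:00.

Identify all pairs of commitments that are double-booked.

Sorted by start: S1, S3, S4, S2, S6, S5, S7, S8.
S3 starts after S1 ends; S1 is clear from here.
S4 starts before S3 ends → S3 and S4 overlap.
S2 starts exactly when S3 ends (back-to-back, no overlap); S3 is clear from here.
S2 starts after S4 ends; S4 is clear from here.
S6 starts before S2 ends → S2 and S6 overlap.
S5 starts after S2 ends; S2 is clear from here.
S5 starts after S6 ends; S6 is clear from here.
S7 starts before S5 ends → S5 and S7 overlap.
S8 starts after S5 ends.
S8 starts exactly when S7 ends (back-to-back, no overlap).

S2 & S6, S3 & S4, S5 & S7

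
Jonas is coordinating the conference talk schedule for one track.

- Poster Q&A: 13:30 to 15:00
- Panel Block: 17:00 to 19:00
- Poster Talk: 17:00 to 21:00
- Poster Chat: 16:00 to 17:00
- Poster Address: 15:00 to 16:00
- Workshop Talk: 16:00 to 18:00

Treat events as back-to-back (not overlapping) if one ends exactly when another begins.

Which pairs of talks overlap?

Panel Block & Poster Talk, Panel Block & Workshop Talk, Poster Chat & Workshop Talk, Poster Talk & Workshop Talk

Sorted by start: Poster Q&A, Poster Address, Workshop Talk, Poster Chat, Poster Talk, Panel Block.
Poster Address starts exactly when Poster Q&A ends (back-to-back, no overlap); Poster Q&A is clear from here.
Workshop Talk starts exactly when Poster Address ends (back-to-back, no overlap); Poster Address is clear from here.
Poster Chat starts before Workshop Talk ends → Workshop Talk and Poster Chat overlap.
Poster Talk starts before Workshop Talk ends → Workshop Talk and Poster Talk overlap.
Panel Block starts before Workshop Talk ends → Workshop Talk and Panel Block overlap.
Poster Talk starts exactly when Poster Chat ends (back-to-back, no overlap); Poster Chat is clear from here.
Panel Block starts before Poster Talk ends → Poster Talk and Panel Block overlap.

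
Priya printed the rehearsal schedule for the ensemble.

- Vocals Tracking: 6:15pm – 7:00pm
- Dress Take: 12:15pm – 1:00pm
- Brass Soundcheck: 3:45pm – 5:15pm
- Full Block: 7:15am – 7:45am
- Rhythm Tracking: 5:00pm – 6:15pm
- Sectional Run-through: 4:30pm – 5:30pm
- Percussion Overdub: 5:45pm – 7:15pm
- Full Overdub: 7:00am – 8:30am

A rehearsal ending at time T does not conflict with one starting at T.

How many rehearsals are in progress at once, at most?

Sort all start/end points and keep a running count:
7:00am start Full Overdub → 1
7:15am start Full Block → 2
7:45am end Full Block → 1
8:30am end Full Overdub → 0
12:15pm start Dress Take → 1
1:00pm end Dress Take → 0
3:45pm start Brass Soundcheck → 1
4:30pm start Sectional Run-through → 2
5:00pm start Rhythm Tracking → 3
5:15pm end Brass Soundcheck → 2
5:30pm end Sectional Run-through → 1
5:45pm start Percussion Overdub → 2
6:15pm end Rhythm Tracking → 1
6:15pm start Vocals Tracking → 2
7:00pm end Vocals Tracking → 1
7:15pm end Percussion Overdub → 0
Peak is 3, at 5:00pm (Brass Soundcheck, Rhythm Tracking, Sectional Run-through).

3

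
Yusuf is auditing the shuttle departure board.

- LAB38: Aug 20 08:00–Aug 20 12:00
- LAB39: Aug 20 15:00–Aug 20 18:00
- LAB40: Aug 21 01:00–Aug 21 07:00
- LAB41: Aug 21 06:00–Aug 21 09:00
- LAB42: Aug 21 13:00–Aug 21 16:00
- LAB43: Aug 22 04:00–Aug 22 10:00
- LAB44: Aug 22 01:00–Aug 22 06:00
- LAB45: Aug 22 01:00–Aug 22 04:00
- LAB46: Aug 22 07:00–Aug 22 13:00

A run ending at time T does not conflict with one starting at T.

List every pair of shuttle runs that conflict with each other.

Sorted by start: LAB38, LAB39, LAB40, LAB41, LAB42, LAB44, LAB45, LAB43, LAB46.
LAB39 starts after LAB38 ends; LAB38 is clear from here.
LAB40 starts after LAB39 ends; LAB39 is clear from here.
LAB41 starts before LAB40 ends → LAB40 and LAB41 overlap.
LAB42 starts after LAB40 ends; LAB40 is clear from here.
LAB42 starts after LAB41 ends; LAB41 is clear from here.
LAB44 starts after LAB42 ends; LAB42 is clear from here.
LAB45 starts before LAB44 ends → LAB44 and LAB45 overlap.
LAB43 starts before LAB44 ends → LAB44 and LAB43 overlap.
LAB46 starts after LAB44 ends.
LAB43 starts exactly when LAB45 ends (back-to-back, no overlap); LAB45 is clear from here.
LAB46 starts before LAB43 ends → LAB43 and LAB46 overlap.

LAB40 & LAB41, LAB43 & LAB44, LAB43 & LAB46, LAB44 & LAB45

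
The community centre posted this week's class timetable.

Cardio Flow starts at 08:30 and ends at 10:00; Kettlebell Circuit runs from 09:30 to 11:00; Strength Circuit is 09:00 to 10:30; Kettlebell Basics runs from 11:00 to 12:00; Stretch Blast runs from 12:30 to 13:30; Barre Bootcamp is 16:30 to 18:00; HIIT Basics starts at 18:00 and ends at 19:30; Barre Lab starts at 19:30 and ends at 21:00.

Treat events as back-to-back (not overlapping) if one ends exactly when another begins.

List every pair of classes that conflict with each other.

Cardio Flow & Kettlebell Circuit, Cardio Flow & Strength Circuit, Kettlebell Circuit & Strength Circuit

Sorted by start: Cardio Flow, Strength Circuit, Kettlebell Circuit, Kettlebell Basics, Stretch Blast, Barre Bootcamp, HIIT Basics, Barre Lab.
Strength Circuit starts before Cardio Flow ends → Cardio Flow and Strength Circuit overlap.
Kettlebell Circuit starts before Cardio Flow ends → Cardio Flow and Kettlebell Circuit overlap.
Kettlebell Basics starts after Cardio Flow ends, so Cardio Flow has no further overlaps.
Kettlebell Circuit starts before Strength Circuit ends → Strength Circuit and Kettlebell Circuit overlap.
Kettlebell Basics starts after Strength Circuit ends, so Strength Circuit has no further overlaps.
Kettlebell Basics starts exactly when Kettlebell Circuit ends (back-to-back, no overlap), so Kettlebell Circuit has no further overlaps.
Stretch Blast starts after Kettlebell Basics ends, so Kettlebell Basics has no further overlaps.
Barre Bootcamp starts after Stretch Blast ends, so Stretch Blast has no further overlaps.
HIIT Basics starts exactly when Barre Bootcamp ends (back-to-back, no overlap), so Barre Bootcamp has no further overlaps.
Barre Lab starts exactly when HIIT Basics ends (back-to-back, no overlap).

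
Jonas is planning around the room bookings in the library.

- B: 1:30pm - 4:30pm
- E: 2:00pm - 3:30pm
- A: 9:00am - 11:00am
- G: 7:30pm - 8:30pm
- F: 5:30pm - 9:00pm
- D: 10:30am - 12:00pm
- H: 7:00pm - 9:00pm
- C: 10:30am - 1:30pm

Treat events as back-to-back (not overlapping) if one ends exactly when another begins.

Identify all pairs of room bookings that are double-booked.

Sorted by start: A, C, D, B, E, F, H, G.
C starts before A ends → A and C overlap.
D starts before A ends → A and D overlap.
B starts after A ends; A is clear from here.
D starts before C ends → C and D overlap.
B starts exactly when C ends (back-to-back, no overlap); C is clear from here.
B starts after D ends; D is clear from here.
E starts before B ends → B and E overlap.
F starts after B ends; B is clear from here.
F starts after E ends; E is clear from here.
H starts before F ends → F and H overlap.
G starts before F ends → F and G overlap.
G starts before H ends → H and G overlap.

A & C, A & D, B & E, C & D, F & G, F & H, G & H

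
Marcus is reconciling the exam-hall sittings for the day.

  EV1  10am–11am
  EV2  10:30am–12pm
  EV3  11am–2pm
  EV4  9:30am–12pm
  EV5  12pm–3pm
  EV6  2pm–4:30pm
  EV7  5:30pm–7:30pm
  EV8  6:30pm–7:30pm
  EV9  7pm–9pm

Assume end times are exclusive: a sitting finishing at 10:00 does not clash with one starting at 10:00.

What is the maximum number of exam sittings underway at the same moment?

3

Walk through starts and ends in time order (an end at T is processed before a start at T):
9:30am start EV4 → 1
10am start EV1 → 2
10:30am start EV2 → 3
11am end EV1 → 2
11am start EV3 → 3
12pm end EV2 → 2
12pm end EV4 → 1
12pm start EV5 → 2
2pm end EV3 → 1
2pm start EV6 → 2
3pm end EV5 → 1
4:30pm end EV6 → 0
5:30pm start EV7 → 1
6:30pm start EV8 → 2
7pm start EV9 → 3
7:30pm end EV7 → 2
7:30pm end EV8 → 1
9pm end EV9 → 0
Peak is 3, at 10:30am (EV1, EV2, EV4).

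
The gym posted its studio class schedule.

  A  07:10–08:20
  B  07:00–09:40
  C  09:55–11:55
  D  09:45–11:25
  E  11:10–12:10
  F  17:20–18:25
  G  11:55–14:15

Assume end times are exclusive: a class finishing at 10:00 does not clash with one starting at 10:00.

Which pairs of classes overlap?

A & B, C & D, C & E, D & E, E & G

Sorted by start: B, A, D, C, E, G, F.
A starts before B ends → B and A overlap.
D starts after B ends; B is clear from here.
D starts after A ends; A is clear from here.
C starts before D ends → D and C overlap.
E starts before D ends → D and E overlap.
G starts after D ends; D is clear from here.
E starts before C ends → C and E overlap.
G starts exactly when C ends (back-to-back, no overlap); C is clear from here.
G starts before E ends → E and G overlap.
F starts after E ends.
F starts after G ends.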